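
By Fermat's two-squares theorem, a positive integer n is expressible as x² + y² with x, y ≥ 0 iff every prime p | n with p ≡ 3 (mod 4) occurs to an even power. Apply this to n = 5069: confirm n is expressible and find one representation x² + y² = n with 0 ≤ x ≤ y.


Step 1: Factor n = 5069 = 37 · 137.
Step 2: Check the mod-4 condition on each prime factor: 37 ≡ 1 (mod 4), exponent 1; 137 ≡ 1 (mod 4), exponent 1.
All primes ≡ 3 (mod 4) appear to even exponent (or don't appear), so by the two-squares theorem n IS expressible as a sum of two squares.
Step 3: Build a representation. Here n = 37 · 137 is a product of primes ≡ 1 (mod 4). Each prime p ≡ 1 (mod 4) is itself a sum of two squares; find a² by testing p − a² for a perfect square:
  37: 37 − 1² = 36 = 6² ⇒ 37 = 1² + 6².
  137: 137 − 1² = 136, 137 − 2² = 133, 137 − 3² = 128, 137 − 4² = 121 = 11² ⇒ 137 = 4² + 11².
  Combine using the Brahmagupta–Fibonacci identity (a² + b²)(c² + d²) = (ac − bd)² + (ad + bc)² = (ac + bd)² + (ad − bc)²:
  37 · 137 = 5069: from (1² + 6²)(4² + 11²), take (1·4 − 6·11, 1·11 + 6·4) = (4 − 66, 11 + 24) = (-62, 35); dropping signs (only squares matter) gives (62, 35); check 62² + 35² = 3844 + 1225 = 5069 ✓.
Step 4: Order so x ≤ y and verify: 35² + 62² = 1225 + 3844 = 5069 = n. ✓

n = 5069 = 35² + 62² (one valid representation with x ≤ y).


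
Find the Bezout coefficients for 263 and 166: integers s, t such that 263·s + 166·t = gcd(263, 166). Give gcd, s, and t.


Euclidean algorithm on (263, 166) — divide until remainder is 0:
  263 = 1 · 166 + 97
  166 = 1 · 97 + 69
  97 = 1 · 69 + 28
  69 = 2 · 28 + 13
  28 = 2 · 13 + 2
  13 = 6 · 2 + 1
  2 = 2 · 1 + 0
gcd(263, 166) = 1.
Track Bezout coefficients alongside the remainders: start with r₀ = 263 = a·1 + b·0 (s = 1, t = 0) and r₁ = 166 = a·0 + b·1 (s = 0, t = 1); each new remainder r_{k+1} = r_{k-1} − q_k·r_k inherits s_{k+1} = s_{k-1} − q_k·s_k, t_{k+1} = t_{k-1} − q_k·t_k, so r_k = a·s_k + b·t_k at every step:
  q = 1: r = 97, s = 1 − 1·0 = 1, t = 0 − 1·1 = -1  (check: 263·1 + 166·(-1) = 97)
  q = 1: r = 69, s = 0 − 1·1 = -1, t = 1 − 1·(-1) = 2  (check: 263·(-1) + 166·2 = 69)
  q = 1: r = 28, s = 1 − 1·(-1) = 2, t = -1 − 1·2 = -3  (check: 263·2 + 166·(-3) = 28)
  q = 2: r = 13, s = -1 − 2·2 = -5, t = 2 − 2·(-3) = 8  (check: 263·(-5) + 166·8 = 13)
  q = 2: r = 2, s = 2 − 2·(-5) = 12, t = -3 − 2·8 = -19  (check: 263·12 + 166·(-19) = 2)
  q = 6: r = 1, s = -5 − 6·12 = -77, t = 8 − 6·(-19) = 122  (check: 263·(-77) + 166·122 = 1)
The row with r = 1 (the gcd) gives the Bezout coefficients s = -77, t = 122.
Result: 263 · (-77) + 166 · (122) = 1.

gcd(263, 166) = 1; s = -77, t = 122 (check: 263·(-77) + 166·122 = 1).


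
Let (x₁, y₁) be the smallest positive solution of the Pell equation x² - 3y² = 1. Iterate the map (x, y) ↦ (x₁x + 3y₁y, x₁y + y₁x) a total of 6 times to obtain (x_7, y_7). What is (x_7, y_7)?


Step 1: Find the fundamental solution (x₁, y₁) of x² - 3y² = 1.
  Expand √3 as a continued fraction. a₀ = ⌊√3⌋ = 1; iterate m_{k+1} = d_k·a_k − m_k, d_{k+1} = (3 − m_{k+1}²)/d_k, a_{k+1} = ⌊(a₀ + m_{k+1})/d_{k+1}⌋ (starting m₀ = 0, d₀ = 1), with convergents p_k = a_k·p_{k-1} + p_{k-2}, q_k = a_k·q_{k-1} + q_{k-2} (p₋₁ = 1, q₋₁ = 0):
  k = 0: a₀ = 1; p₀/q₀ = 1/1; p₀² − 3·q₀² = 1 − 3 = -2.
  k = 1: m = 1, d = 2, a = ⌊(1 + 1)/2⌋ = 1; p/q = (1·1 + 1)/(1·1 + 0) = 2/1; p² − 3·q² = 4 − 3 = 1.
  The first convergent with p² − 3·q² = 1 gives the fundamental solution (x₁, y₁) = (2, 1).
Step 2: Apply the recurrence (x_{n+1}, y_{n+1}) = (x₁x_n + 3y₁y_n, x₁y_n + y₁x_n) repeatedly.
  From (x_1, y_1) = (2, 1): x_2 = 2·2 + 3·1·1 = 7; y_2 = 2·1 + 1·2 = 4.
  From (x_2, y_2) = (7, 4): x_3 = 2·7 + 3·1·4 = 26; y_3 = 2·4 + 1·7 = 15.
  From (x_3, y_3) = (26, 15): x_4 = 2·26 + 3·1·15 = 97; y_4 = 2·15 + 1·26 = 56.
  From (x_4, y_4) = (97, 56): x_5 = 2·97 + 3·1·56 = 362; y_5 = 2·56 + 1·97 = 209.
  From (x_5, y_5) = (362, 209): x_6 = 2·362 + 3·1·209 = 1351; y_6 = 2·209 + 1·362 = 780.
  From (x_6, y_6) = (1351, 780): x_7 = 2·1351 + 3·1·780 = 5042; y_7 = 2·780 + 1·1351 = 2911.
Step 3: Verify x_7² - 3·y_7² = 25421764 - 25421763 = 1 (should be 1). ✓

(x_1, y_1) = (2, 1); (x_7, y_7) = (5042, 2911).


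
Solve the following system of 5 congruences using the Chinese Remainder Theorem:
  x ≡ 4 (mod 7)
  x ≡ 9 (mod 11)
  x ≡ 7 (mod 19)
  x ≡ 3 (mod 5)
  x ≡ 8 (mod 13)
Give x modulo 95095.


Product of moduli M = 7 · 11 · 19 · 5 · 13 = 95095.
Merge one congruence at a time:
  Start: x ≡ 4 (mod 7).
  Combine with x ≡ 9 (mod 11); new modulus lcm = 77.
    Write x = 4 + 7·t and substitute into x ≡ 9 (mod 11): 7·t ≡ 9 − 4 = 5 (mod 11).
    The inverse of 7 mod 11 is 8 (since 7·8 = 56 = 5·11 + 1), so t ≡ 8·5 = 40 ≡ 7 (mod 11).
    Then x = 4 + 7·7 = 53, valid modulo lcm(7, 11) = 77: x ≡ 53 (mod 77).
  Combine with x ≡ 7 (mod 19); new modulus lcm = 1463.
    Write x = 53 + 77·t and substitute into x ≡ 7 (mod 19): 77·t ≡ 7 − 53 = -46 (mod 19).
    Reduce coefficients mod 19: 1·t ≡ 11 (mod 19).
    So t ≡ 11 (mod 19).
    Then x = 53 + 77·11 = 900, valid modulo lcm(77, 19) = 1463: x ≡ 900 (mod 1463).
  Combine with x ≡ 3 (mod 5); new modulus lcm = 7315.
    Write x = 900 + 1463·t and substitute into x ≡ 3 (mod 5): 1463·t ≡ 3 − 900 = -897 (mod 5).
    Reduce coefficients mod 5: 3·t ≡ 3 (mod 5).
    The inverse of 3 mod 5 is 2 (since 3·2 = 6 = 1·5 + 1), so t ≡ 2·3 = 6 ≡ 1 (mod 5).
    Then x = 900 + 1463·1 = 2363, valid modulo lcm(1463, 5) = 7315: x ≡ 2363 (mod 7315).
  Combine with x ≡ 8 (mod 13); new modulus lcm = 95095.
    Write x = 2363 + 7315·t and substitute into x ≡ 8 (mod 13): 7315·t ≡ 8 − 2363 = -2355 (mod 13).
    Reduce coefficients mod 13: 9·t ≡ 11 (mod 13).
    The inverse of 9 mod 13 is 3 (since 9·3 = 27 = 2·13 + 1), so t ≡ 3·11 = 33 ≡ 7 (mod 13).
    Then x = 2363 + 7315·7 = 53568, valid modulo lcm(7315, 13) = 95095: x ≡ 53568 (mod 95095).
Verify against each original: 53568 mod 7 = 4, 53568 mod 11 = 9, 53568 mod 19 = 7, 53568 mod 5 = 3, 53568 mod 13 = 8.

x ≡ 53568 (mod 95095).


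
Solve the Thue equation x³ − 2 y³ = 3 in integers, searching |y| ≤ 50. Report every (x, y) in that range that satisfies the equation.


The equation is x³ - 2y³ = 3. For fixed y, x³ = 2·y³ + 3, so a solution requires the RHS to be a perfect cube.
Strategy: iterate y from -50 to 50, compute RHS = 2·y³ + 3, and check whether it is a (positive or negative) perfect cube.
Check small values of y:
  y = 0: RHS = 3 is not a perfect cube.
  y = 1: RHS = 5 is not a perfect cube.
  y = -1: RHS = 1 = (1)³ ⇒ x = 1 works.
  y = 2: RHS = 19 is not a perfect cube.
  y = -2: RHS = -13 is not a perfect cube.
  y = 3: RHS = 57 is not a perfect cube.
  y = -3: RHS = -51 is not a perfect cube.
Continuing, at y = -4: RHS = -125 = (-5)³ ⇒ x = -5 works.
Searching the remaining y in |y| ≤ 50 finds no further solutions.
Collected solutions: (1, -1), (-5, -4).

Solutions (with |y| ≤ 50): (1, -1), (-5, -4).


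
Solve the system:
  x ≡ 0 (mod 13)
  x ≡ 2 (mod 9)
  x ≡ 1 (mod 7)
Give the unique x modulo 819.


Moduli 13, 9, 7 are pairwise coprime; by CRT there is a unique solution modulo M = 13 · 9 · 7 = 819.
Solve pairwise, accumulating the modulus:
  Start with x ≡ 0 (mod 13).
  Combine with x ≡ 2 (mod 9): since gcd(13, 9) = 1, we get a unique residue mod 117.
    Write x = 0 + 13·t and substitute into x ≡ 2 (mod 9): 13·t ≡ 2 − 0 = 2 (mod 9).
    Reduce coefficients mod 9: 4·t ≡ 2 (mod 9).
    The inverse of 4 mod 9 is 7 (since 4·7 = 28 = 3·9 + 1), so t ≡ 7·2 = 14 ≡ 5 (mod 9).
    Then x = 0 + 13·5 = 65, valid modulo lcm(13, 9) = 117: x ≡ 65 (mod 117).
  Combine with x ≡ 1 (mod 7): since gcd(117, 7) = 1, we get a unique residue mod 819.
    Write x = 65 + 117·t and substitute into x ≡ 1 (mod 7): 117·t ≡ 1 − 65 = -64 (mod 7).
    Reduce coefficients mod 7: 5·t ≡ 6 (mod 7).
    The inverse of 5 mod 7 is 3 (since 5·3 = 15 = 2·7 + 1), so t ≡ 3·6 = 18 ≡ 4 (mod 7).
    Then x = 65 + 117·4 = 533, valid modulo lcm(117, 7) = 819: x ≡ 533 (mod 819).
Verify: 533 mod 13 = 0 ✓, 533 mod 9 = 2 ✓, 533 mod 7 = 1 ✓.

x ≡ 533 (mod 819).


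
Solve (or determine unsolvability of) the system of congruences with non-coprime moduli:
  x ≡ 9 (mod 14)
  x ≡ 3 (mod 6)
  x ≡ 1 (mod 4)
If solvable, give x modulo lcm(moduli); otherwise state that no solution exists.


Moduli 14, 6, 4 are not pairwise coprime, so CRT works modulo lcm(m_i) when all pairwise compatibility conditions hold.
Pairwise compatibility: gcd(m_i, m_j) must divide a_i - a_j for every pair.
Merge one congruence at a time:
  Start: x ≡ 9 (mod 14).
  Combine with x ≡ 3 (mod 6): gcd(14, 6) = 2; 3 - 9 = -6, which IS divisible by 2, so compatible.
    Write x = 9 + 14·t and substitute into x ≡ 3 (mod 6): 14·t ≡ 3 − 9 = -6 (mod 6).
    Divide the congruence (and modulus) by g = 2: 7·t ≡ -3 (mod 3).
    Reduce coefficients mod 3: 1·t ≡ 0 (mod 3).
    So t ≡ 0 (mod 3).
    Then x = 9 + 14·0 = 9, valid modulo lcm(14, 6) = 42: x ≡ 9 (mod 42).
  Combine with x ≡ 1 (mod 4): gcd(42, 4) = 2; 1 - 9 = -8, which IS divisible by 2, so compatible.
    Write x = 9 + 42·t and substitute into x ≡ 1 (mod 4): 42·t ≡ 1 − 9 = -8 (mod 4).
    Divide the congruence (and modulus) by g = 2: 21·t ≡ -4 (mod 2).
    Reduce coefficients mod 2: 1·t ≡ 0 (mod 2).
    So t ≡ 0 (mod 2).
    Then x = 9 + 42·0 = 9, valid modulo lcm(42, 4) = 84: x ≡ 9 (mod 84).
Verify: 9 mod 14 = 9, 9 mod 6 = 3, 9 mod 4 = 1.

x ≡ 9 (mod 84).


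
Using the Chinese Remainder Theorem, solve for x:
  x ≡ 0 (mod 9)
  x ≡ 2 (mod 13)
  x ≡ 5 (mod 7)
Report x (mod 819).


Moduli 9, 13, 7 are pairwise coprime; by CRT there is a unique solution modulo M = 9 · 13 · 7 = 819.
Solve pairwise, accumulating the modulus:
  Start with x ≡ 0 (mod 9).
  Combine with x ≡ 2 (mod 13): since gcd(9, 13) = 1, we get a unique residue mod 117.
    Write x = 0 + 9·t and substitute into x ≡ 2 (mod 13): 9·t ≡ 2 − 0 = 2 (mod 13).
    The inverse of 9 mod 13 is 3 (since 9·3 = 27 = 2·13 + 1), so t ≡ 3·2 = 6 ≡ 6 (mod 13).
    Then x = 0 + 9·6 = 54, valid modulo lcm(9, 13) = 117: x ≡ 54 (mod 117).
  Combine with x ≡ 5 (mod 7): since gcd(117, 7) = 1, we get a unique residue mod 819.
    Write x = 54 + 117·t and substitute into x ≡ 5 (mod 7): 117·t ≡ 5 − 54 = -49 (mod 7).
    Reduce coefficients mod 7: 5·t ≡ 0 (mod 7).
    The inverse of 5 mod 7 is 3 (since 5·3 = 15 = 2·7 + 1), so t ≡ 3·0 = 0 ≡ 0 (mod 7).
    Then x = 54 + 117·0 = 54, valid modulo lcm(117, 7) = 819: x ≡ 54 (mod 819).
Verify: 54 mod 9 = 0 ✓, 54 mod 13 = 2 ✓, 54 mod 7 = 5 ✓.

x ≡ 54 (mod 819).


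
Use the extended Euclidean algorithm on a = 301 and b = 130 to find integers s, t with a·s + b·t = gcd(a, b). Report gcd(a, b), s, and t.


Euclidean algorithm on (301, 130) — divide until remainder is 0:
  301 = 2 · 130 + 41
  130 = 3 · 41 + 7
  41 = 5 · 7 + 6
  7 = 1 · 6 + 1
  6 = 6 · 1 + 0
gcd(301, 130) = 1.
Track Bezout coefficients alongside the remainders: start with r₀ = 301 = a·1 + b·0 (s = 1, t = 0) and r₁ = 130 = a·0 + b·1 (s = 0, t = 1); each new remainder r_{k+1} = r_{k-1} − q_k·r_k inherits s_{k+1} = s_{k-1} − q_k·s_k, t_{k+1} = t_{k-1} − q_k·t_k, so r_k = a·s_k + b·t_k at every step:
  q = 2: r = 41, s = 1 − 2·0 = 1, t = 0 − 2·1 = -2  (check: 301·1 + 130·(-2) = 41)
  q = 3: r = 7, s = 0 − 3·1 = -3, t = 1 − 3·(-2) = 7  (check: 301·(-3) + 130·7 = 7)
  q = 5: r = 6, s = 1 − 5·(-3) = 16, t = -2 − 5·7 = -37  (check: 301·16 + 130·(-37) = 6)
  q = 1: r = 1, s = -3 − 1·16 = -19, t = 7 − 1·(-37) = 44  (check: 301·(-19) + 130·44 = 1)
The row with r = 1 (the gcd) gives the Bezout coefficients s = -19, t = 44.
Result: 301 · (-19) + 130 · (44) = 1.

gcd(301, 130) = 1; s = -19, t = 44 (check: 301·(-19) + 130·44 = 1).


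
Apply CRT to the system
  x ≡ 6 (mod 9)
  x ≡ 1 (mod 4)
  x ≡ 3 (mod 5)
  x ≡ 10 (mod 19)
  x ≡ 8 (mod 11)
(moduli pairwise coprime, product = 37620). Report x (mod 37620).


Product of moduli M = 9 · 4 · 5 · 19 · 11 = 37620.
Merge one congruence at a time:
  Start: x ≡ 6 (mod 9).
  Combine with x ≡ 1 (mod 4); new modulus lcm = 36.
    Write x = 6 + 9·t and substitute into x ≡ 1 (mod 4): 9·t ≡ 1 − 6 = -5 (mod 4).
    Reduce coefficients mod 4: 1·t ≡ 3 (mod 4).
    So t ≡ 3 (mod 4).
    Then x = 6 + 9·3 = 33, valid modulo lcm(9, 4) = 36: x ≡ 33 (mod 36).
  Combine with x ≡ 3 (mod 5); new modulus lcm = 180.
    Write x = 33 + 36·t and substitute into x ≡ 3 (mod 5): 36·t ≡ 3 − 33 = -30 (mod 5).
    Reduce coefficients mod 5: 1·t ≡ 0 (mod 5).
    So t ≡ 0 (mod 5).
    Then x = 33 + 36·0 = 33, valid modulo lcm(36, 5) = 180: x ≡ 33 (mod 180).
  Combine with x ≡ 10 (mod 19); new modulus lcm = 3420.
    Write x = 33 + 180·t and substitute into x ≡ 10 (mod 19): 180·t ≡ 10 − 33 = -23 (mod 19).
    Reduce coefficients mod 19: 9·t ≡ 15 (mod 19).
    The inverse of 9 mod 19 is 17 (since 9·17 = 153 = 8·19 + 1), so t ≡ 17·15 = 255 ≡ 8 (mod 19).
    Then x = 33 + 180·8 = 1473, valid modulo lcm(180, 19) = 3420: x ≡ 1473 (mod 3420).
  Combine with x ≡ 8 (mod 11); new modulus lcm = 37620.
    Write x = 1473 + 3420·t and substitute into x ≡ 8 (mod 11): 3420·t ≡ 8 − 1473 = -1465 (mod 11).
    Reduce coefficients mod 11: 10·t ≡ 9 (mod 11).
    The inverse of 10 mod 11 is 10 (since 10·10 = 100 = 9·11 + 1), so t ≡ 10·9 = 90 ≡ 2 (mod 11).
    Then x = 1473 + 3420·2 = 8313, valid modulo lcm(3420, 11) = 37620: x ≡ 8313 (mod 37620).
Verify against each original: 8313 mod 9 = 6, 8313 mod 4 = 1, 8313 mod 5 = 3, 8313 mod 19 = 10, 8313 mod 11 = 8.

x ≡ 8313 (mod 37620).


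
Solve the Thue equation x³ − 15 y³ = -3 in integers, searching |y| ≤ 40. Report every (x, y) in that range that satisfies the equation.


The equation is x³ - 15y³ = -3. For fixed y, x³ = 15·y³ − 3, so a solution requires the RHS to be a perfect cube.
Strategy: iterate y from -40 to 40, compute RHS = 15·y³ − 3, and check whether it is a (positive or negative) perfect cube.
Check small values of y:
  y = 0: RHS = -3 is not a perfect cube.
  y = 1: RHS = 12 is not a perfect cube.
  y = -1: RHS = -18 is not a perfect cube.
  y = 2: RHS = 117 is not a perfect cube.
  y = -2: RHS = -123 is not a perfect cube.
  y = 3: RHS = 402 is not a perfect cube.
  y = -3: RHS = -408 is not a perfect cube.
Continuing the search up to |y| = 40 finds no solutions either.
No (x, y) in the scanned range satisfies the equation.

No integer solutions with |y| ≤ 40.


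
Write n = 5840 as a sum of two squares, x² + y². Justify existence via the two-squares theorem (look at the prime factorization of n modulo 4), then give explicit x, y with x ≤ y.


Step 1: Factor n = 5840 = 2^4 · 5 · 73.
Step 2: Check the mod-4 condition on each prime factor: 2 = 2 (special); 5 ≡ 1 (mod 4), exponent 1; 73 ≡ 1 (mod 4), exponent 1.
All primes ≡ 3 (mod 4) appear to even exponent (or don't appear), so by the two-squares theorem n IS expressible as a sum of two squares.
Step 3: Build a representation. Group n = k² · m with k = 4 and m = 5 · 73 = 365 (a product of primes ≡ 1 (mod 4)); a representation of m scales to one of n via (k·x)² + (k·y)² = k²(x² + y²). Each prime p ≡ 1 (mod 4) is itself a sum of two squares; find a² by testing p − a² for a perfect square:
  5: 5 − 1² = 4 = 2² ⇒ 5 = 1² + 2².
  73: 73 − 1² = 72, 73 − 2² = 69, 73 − 3² = 64 = 8² ⇒ 73 = 3² + 8².
  Combine using the Brahmagupta–Fibonacci identity (a² + b²)(c² + d²) = (ac − bd)² + (ad + bc)² = (ac + bd)² + (ad − bc)²:
  5 · 73 = 365: from (1² + 2²)(3² + 8²), take (1·3 − 2·8, 1·8 + 2·3) = (3 − 16, 8 + 6) = (-13, 14); dropping signs (only squares matter) gives (13, 14); check 13² + 14² = 169 + 196 = 365 ✓.
  Scale by k = 4: (4·13, 4·14) = (52, 56).
Step 4: Order so x ≤ y and verify: 52² + 56² = 2704 + 3136 = 5840 = n. ✓

n = 5840 = 52² + 56² (one valid representation with x ≤ y).


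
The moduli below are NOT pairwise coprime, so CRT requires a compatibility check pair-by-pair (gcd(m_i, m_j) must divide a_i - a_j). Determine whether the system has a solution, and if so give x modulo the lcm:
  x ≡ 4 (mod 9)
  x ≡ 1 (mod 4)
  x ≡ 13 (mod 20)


Moduli 9, 4, 20 are not pairwise coprime, so CRT works modulo lcm(m_i) when all pairwise compatibility conditions hold.
Pairwise compatibility: gcd(m_i, m_j) must divide a_i - a_j for every pair.
Merge one congruence at a time:
  Start: x ≡ 4 (mod 9).
  Combine with x ≡ 1 (mod 4): gcd(9, 4) = 1; 1 - 4 = -3, which IS divisible by 1, so compatible.
    Write x = 4 + 9·t and substitute into x ≡ 1 (mod 4): 9·t ≡ 1 − 4 = -3 (mod 4).
    Reduce coefficients mod 4: 1·t ≡ 1 (mod 4).
    So t ≡ 1 (mod 4).
    Then x = 4 + 9·1 = 13, valid modulo lcm(9, 4) = 36: x ≡ 13 (mod 36).
  Combine with x ≡ 13 (mod 20): gcd(36, 20) = 4; 13 - 13 = 0, which IS divisible by 4, so compatible.
    Write x = 13 + 36·t and substitute into x ≡ 13 (mod 20): 36·t ≡ 13 − 13 = 0 (mod 20).
    Divide the congruence (and modulus) by g = 4: 9·t ≡ 0 (mod 5).
    Reduce coefficients mod 5: 4·t ≡ 0 (mod 5).
    The inverse of 4 mod 5 is 4 (since 4·4 = 16 = 3·5 + 1), so t ≡ 4·0 = 0 ≡ 0 (mod 5).
    Then x = 13 + 36·0 = 13, valid modulo lcm(36, 20) = 180: x ≡ 13 (mod 180).
Verify: 13 mod 9 = 4, 13 mod 4 = 1, 13 mod 20 = 13.

x ≡ 13 (mod 180).


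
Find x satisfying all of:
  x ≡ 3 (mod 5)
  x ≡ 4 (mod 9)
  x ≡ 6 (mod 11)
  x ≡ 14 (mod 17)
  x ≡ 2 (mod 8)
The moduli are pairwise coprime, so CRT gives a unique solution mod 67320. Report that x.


Product of moduli M = 5 · 9 · 11 · 17 · 8 = 67320.
Merge one congruence at a time:
  Start: x ≡ 3 (mod 5).
  Combine with x ≡ 4 (mod 9); new modulus lcm = 45.
    Write x = 3 + 5·t and substitute into x ≡ 4 (mod 9): 5·t ≡ 4 − 3 = 1 (mod 9).
    The inverse of 5 mod 9 is 2 (since 5·2 = 10 = 1·9 + 1), so t ≡ 2·1 = 2 ≡ 2 (mod 9).
    Then x = 3 + 5·2 = 13, valid modulo lcm(5, 9) = 45: x ≡ 13 (mod 45).
  Combine with x ≡ 6 (mod 11); new modulus lcm = 495.
    Write x = 13 + 45·t and substitute into x ≡ 6 (mod 11): 45·t ≡ 6 − 13 = -7 (mod 11).
    Reduce coefficients mod 11: 1·t ≡ 4 (mod 11).
    So t ≡ 4 (mod 11).
    Then x = 13 + 45·4 = 193, valid modulo lcm(45, 11) = 495: x ≡ 193 (mod 495).
  Combine with x ≡ 14 (mod 17); new modulus lcm = 8415.
    Write x = 193 + 495·t and substitute into x ≡ 14 (mod 17): 495·t ≡ 14 − 193 = -179 (mod 17).
    Reduce coefficients mod 17: 2·t ≡ 8 (mod 17).
    The inverse of 2 mod 17 is 9 (since 2·9 = 18 = 1·17 + 1), so t ≡ 9·8 = 72 ≡ 4 (mod 17).
    Then x = 193 + 495·4 = 2173, valid modulo lcm(495, 17) = 8415: x ≡ 2173 (mod 8415).
  Combine with x ≡ 2 (mod 8); new modulus lcm = 67320.
    Write x = 2173 + 8415·t and substitute into x ≡ 2 (mod 8): 8415·t ≡ 2 − 2173 = -2171 (mod 8).
    Reduce coefficients mod 8: 7·t ≡ 5 (mod 8).
    The inverse of 7 mod 8 is 7 (since 7·7 = 49 = 6·8 + 1), so t ≡ 7·5 = 35 ≡ 3 (mod 8).
    Then x = 2173 + 8415·3 = 27418, valid modulo lcm(8415, 8) = 67320: x ≡ 27418 (mod 67320).
Verify against each original: 27418 mod 5 = 3, 27418 mod 9 = 4, 27418 mod 11 = 6, 27418 mod 17 = 14, 27418 mod 8 = 2.

x ≡ 27418 (mod 67320).


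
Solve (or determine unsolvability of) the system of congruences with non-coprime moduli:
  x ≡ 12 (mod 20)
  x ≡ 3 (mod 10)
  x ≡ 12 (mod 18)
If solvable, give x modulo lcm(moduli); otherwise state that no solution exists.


Moduli 20, 10, 18 are not pairwise coprime, so CRT works modulo lcm(m_i) when all pairwise compatibility conditions hold.
Pairwise compatibility: gcd(m_i, m_j) must divide a_i - a_j for every pair.
Merge one congruence at a time:
  Start: x ≡ 12 (mod 20).
  Combine with x ≡ 3 (mod 10): gcd(20, 10) = 10, and 3 - 12 = -9 is NOT divisible by 10.
    ⇒ system is inconsistent (no integer solution).

No solution (the system is inconsistent).


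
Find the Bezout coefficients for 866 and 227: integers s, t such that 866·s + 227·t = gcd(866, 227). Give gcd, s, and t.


Euclidean algorithm on (866, 227) — divide until remainder is 0:
  866 = 3 · 227 + 185
  227 = 1 · 185 + 42
  185 = 4 · 42 + 17
  42 = 2 · 17 + 8
  17 = 2 · 8 + 1
  8 = 8 · 1 + 0
gcd(866, 227) = 1.
Track Bezout coefficients alongside the remainders: start with r₀ = 866 = a·1 + b·0 (s = 1, t = 0) and r₁ = 227 = a·0 + b·1 (s = 0, t = 1); each new remainder r_{k+1} = r_{k-1} − q_k·r_k inherits s_{k+1} = s_{k-1} − q_k·s_k, t_{k+1} = t_{k-1} − q_k·t_k, so r_k = a·s_k + b·t_k at every step:
  q = 3: r = 185, s = 1 − 3·0 = 1, t = 0 − 3·1 = -3  (check: 866·1 + 227·(-3) = 185)
  q = 1: r = 42, s = 0 − 1·1 = -1, t = 1 − 1·(-3) = 4  (check: 866·(-1) + 227·4 = 42)
  q = 4: r = 17, s = 1 − 4·(-1) = 5, t = -3 − 4·4 = -19  (check: 866·5 + 227·(-19) = 17)
  q = 2: r = 8, s = -1 − 2·5 = -11, t = 4 − 2·(-19) = 42  (check: 866·(-11) + 227·42 = 8)
  q = 2: r = 1, s = 5 − 2·(-11) = 27, t = -19 − 2·42 = -103  (check: 866·27 + 227·(-103) = 1)
The row with r = 1 (the gcd) gives the Bezout coefficients s = 27, t = -103.
Result: 866 · (27) + 227 · (-103) = 1.

gcd(866, 227) = 1; s = 27, t = -103 (check: 866·27 + 227·(-103) = 1).


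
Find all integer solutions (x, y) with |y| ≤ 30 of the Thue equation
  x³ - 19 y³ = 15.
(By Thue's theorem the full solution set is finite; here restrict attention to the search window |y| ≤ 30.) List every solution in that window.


The equation is x³ - 19y³ = 15. For fixed y, x³ = 19·y³ + 15, so a solution requires the RHS to be a perfect cube.
Strategy: iterate y from -30 to 30, compute RHS = 19·y³ + 15, and check whether it is a (positive or negative) perfect cube.
Check small values of y:
  y = 0: RHS = 15 is not a perfect cube.
  y = 1: RHS = 34 is not a perfect cube.
  y = -1: RHS = -4 is not a perfect cube.
  y = 2: RHS = 167 is not a perfect cube.
  y = -2: RHS = -137 is not a perfect cube.
  y = 3: RHS = 528 is not a perfect cube.
  y = -3: RHS = -498 is not a perfect cube.
Continuing the search up to |y| = 30 finds no solutions either.
No (x, y) in the scanned range satisfies the equation.

No integer solutions with |y| ≤ 30.


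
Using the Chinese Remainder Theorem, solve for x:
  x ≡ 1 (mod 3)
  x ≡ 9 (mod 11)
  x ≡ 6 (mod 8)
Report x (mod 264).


Moduli 3, 11, 8 are pairwise coprime; by CRT there is a unique solution modulo M = 3 · 11 · 8 = 264.
Solve pairwise, accumulating the modulus:
  Start with x ≡ 1 (mod 3).
  Combine with x ≡ 9 (mod 11): since gcd(3, 11) = 1, we get a unique residue mod 33.
    Write x = 1 + 3·t and substitute into x ≡ 9 (mod 11): 3·t ≡ 9 − 1 = 8 (mod 11).
    The inverse of 3 mod 11 is 4 (since 3·4 = 12 = 1·11 + 1), so t ≡ 4·8 = 32 ≡ 10 (mod 11).
    Then x = 1 + 3·10 = 31, valid modulo lcm(3, 11) = 33: x ≡ 31 (mod 33).
  Combine with x ≡ 6 (mod 8): since gcd(33, 8) = 1, we get a unique residue mod 264.
    Write x = 31 + 33·t and substitute into x ≡ 6 (mod 8): 33·t ≡ 6 − 31 = -25 (mod 8).
    Reduce coefficients mod 8: 1·t ≡ 7 (mod 8).
    So t ≡ 7 (mod 8).
    Then x = 31 + 33·7 = 262, valid modulo lcm(33, 8) = 264: x ≡ 262 (mod 264).
Verify: 262 mod 3 = 1 ✓, 262 mod 11 = 9 ✓, 262 mod 8 = 6 ✓.

x ≡ 262 (mod 264).


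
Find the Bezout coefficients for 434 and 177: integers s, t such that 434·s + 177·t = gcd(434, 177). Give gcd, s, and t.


Euclidean algorithm on (434, 177) — divide until remainder is 0:
  434 = 2 · 177 + 80
  177 = 2 · 80 + 17
  80 = 4 · 17 + 12
  17 = 1 · 12 + 5
  12 = 2 · 5 + 2
  5 = 2 · 2 + 1
  2 = 2 · 1 + 0
gcd(434, 177) = 1.
Track Bezout coefficients alongside the remainders: start with r₀ = 434 = a·1 + b·0 (s = 1, t = 0) and r₁ = 177 = a·0 + b·1 (s = 0, t = 1); each new remainder r_{k+1} = r_{k-1} − q_k·r_k inherits s_{k+1} = s_{k-1} − q_k·s_k, t_{k+1} = t_{k-1} − q_k·t_k, so r_k = a·s_k + b·t_k at every step:
  q = 2: r = 80, s = 1 − 2·0 = 1, t = 0 − 2·1 = -2  (check: 434·1 + 177·(-2) = 80)
  q = 2: r = 17, s = 0 − 2·1 = -2, t = 1 − 2·(-2) = 5  (check: 434·(-2) + 177·5 = 17)
  q = 4: r = 12, s = 1 − 4·(-2) = 9, t = -2 − 4·5 = -22  (check: 434·9 + 177·(-22) = 12)
  q = 1: r = 5, s = -2 − 1·9 = -11, t = 5 − 1·(-22) = 27  (check: 434·(-11) + 177·27 = 5)
  q = 2: r = 2, s = 9 − 2·(-11) = 31, t = -22 − 2·27 = -76  (check: 434·31 + 177·(-76) = 2)
  q = 2: r = 1, s = -11 − 2·31 = -73, t = 27 − 2·(-76) = 179  (check: 434·(-73) + 177·179 = 1)
The row with r = 1 (the gcd) gives the Bezout coefficients s = -73, t = 179.
Result: 434 · (-73) + 177 · (179) = 1.

gcd(434, 177) = 1; s = -73, t = 179 (check: 434·(-73) + 177·179 = 1).


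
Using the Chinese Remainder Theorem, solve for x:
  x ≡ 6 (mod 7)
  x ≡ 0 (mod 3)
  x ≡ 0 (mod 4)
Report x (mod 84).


Moduli 7, 3, 4 are pairwise coprime; by CRT there is a unique solution modulo M = 7 · 3 · 4 = 84.
Solve pairwise, accumulating the modulus:
  Start with x ≡ 6 (mod 7).
  Combine with x ≡ 0 (mod 3): since gcd(7, 3) = 1, we get a unique residue mod 21.
    Write x = 6 + 7·t and substitute into x ≡ 0 (mod 3): 7·t ≡ 0 − 6 = -6 (mod 3).
    Reduce coefficients mod 3: 1·t ≡ 0 (mod 3).
    So t ≡ 0 (mod 3).
    Then x = 6 + 7·0 = 6, valid modulo lcm(7, 3) = 21: x ≡ 6 (mod 21).
  Combine with x ≡ 0 (mod 4): since gcd(21, 4) = 1, we get a unique residue mod 84.
    Write x = 6 + 21·t and substitute into x ≡ 0 (mod 4): 21·t ≡ 0 − 6 = -6 (mod 4).
    Reduce coefficients mod 4: 1·t ≡ 2 (mod 4).
    So t ≡ 2 (mod 4).
    Then x = 6 + 21·2 = 48, valid modulo lcm(21, 4) = 84: x ≡ 48 (mod 84).
Verify: 48 mod 7 = 6 ✓, 48 mod 3 = 0 ✓, 48 mod 4 = 0 ✓.

x ≡ 48 (mod 84).


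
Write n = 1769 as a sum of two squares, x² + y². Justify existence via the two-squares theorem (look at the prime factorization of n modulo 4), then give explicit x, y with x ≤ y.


Step 1: Factor n = 1769 = 29 · 61.
Step 2: Check the mod-4 condition on each prime factor: 29 ≡ 1 (mod 4), exponent 1; 61 ≡ 1 (mod 4), exponent 1.
All primes ≡ 3 (mod 4) appear to even exponent (or don't appear), so by the two-squares theorem n IS expressible as a sum of two squares.
Step 3: Build a representation. Here n = 29 · 61 is a product of primes ≡ 1 (mod 4). Each prime p ≡ 1 (mod 4) is itself a sum of two squares; find a² by testing p − a² for a perfect square:
  29: 29 − 1² = 28, 29 − 2² = 25 = 5² ⇒ 29 = 2² + 5².
  61: 61 − 1² = 60, 61 − 2² = 57, 61 − 3² = 52, 61 − 4² = 45, 61 − 5² = 36 = 6² ⇒ 61 = 5² + 6².
  Combine using the Brahmagupta–Fibonacci identity (a² + b²)(c² + d²) = (ac − bd)² + (ad + bc)² = (ac + bd)² + (ad − bc)²:
  29 · 61 = 1769: from (2² + 5²)(5² + 6²), take (2·5 − 5·6, 2·6 + 5·5) = (10 − 30, 12 + 25) = (-20, 37); dropping signs (only squares matter) gives (20, 37); check 20² + 37² = 400 + 1369 = 1769 ✓.
Step 4: Order so x ≤ y and verify: 20² + 37² = 400 + 1369 = 1769 = n. ✓

n = 1769 = 20² + 37² (one valid representation with x ≤ y).


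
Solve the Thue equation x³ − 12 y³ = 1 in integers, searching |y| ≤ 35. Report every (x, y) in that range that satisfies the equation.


The equation is x³ - 12y³ = 1. For fixed y, x³ = 12·y³ + 1, so a solution requires the RHS to be a perfect cube.
Strategy: iterate y from -35 to 35, compute RHS = 12·y³ + 1, and check whether it is a (positive or negative) perfect cube.
Check small values of y:
  y = 0: RHS = 1 = (1)³ ⇒ x = 1 works.
  y = 1: RHS = 13 is not a perfect cube.
  y = -1: RHS = -11 is not a perfect cube.
  y = 2: RHS = 97 is not a perfect cube.
  y = -2: RHS = -95 is not a perfect cube.
  y = 3: RHS = 325 is not a perfect cube.
  y = -3: RHS = -323 is not a perfect cube.
Continuing the search up to |y| = 35 finds no further solutions beyond those listed.
Collected solutions: (1, 0).

Solutions (with |y| ≤ 35): (1, 0).


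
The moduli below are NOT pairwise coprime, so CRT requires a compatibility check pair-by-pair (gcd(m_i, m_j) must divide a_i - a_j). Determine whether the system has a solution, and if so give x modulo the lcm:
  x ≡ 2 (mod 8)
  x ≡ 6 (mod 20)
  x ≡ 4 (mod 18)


Moduli 8, 20, 18 are not pairwise coprime, so CRT works modulo lcm(m_i) when all pairwise compatibility conditions hold.
Pairwise compatibility: gcd(m_i, m_j) must divide a_i - a_j for every pair.
Merge one congruence at a time:
  Start: x ≡ 2 (mod 8).
  Combine with x ≡ 6 (mod 20): gcd(8, 20) = 4; 6 - 2 = 4, which IS divisible by 4, so compatible.
    Write x = 2 + 8·t and substitute into x ≡ 6 (mod 20): 8·t ≡ 6 − 2 = 4 (mod 20).
    Divide the congruence (and modulus) by g = 4: 2·t ≡ 1 (mod 5).
    The inverse of 2 mod 5 is 3 (since 2·3 = 6 = 1·5 + 1), so t ≡ 3·1 = 3 ≡ 3 (mod 5).
    Then x = 2 + 8·3 = 26, valid modulo lcm(8, 20) = 40: x ≡ 26 (mod 40).
  Combine with x ≡ 4 (mod 18): gcd(40, 18) = 2; 4 - 26 = -22, which IS divisible by 2, so compatible.
    Write x = 26 + 40·t and substitute into x ≡ 4 (mod 18): 40·t ≡ 4 − 26 = -22 (mod 18).
    Divide the congruence (and modulus) by g = 2: 20·t ≡ -11 (mod 9).
    Reduce coefficients mod 9: 2·t ≡ 7 (mod 9).
    The inverse of 2 mod 9 is 5 (since 2·5 = 10 = 1·9 + 1), so t ≡ 5·7 = 35 ≡ 8 (mod 9).
    Then x = 26 + 40·8 = 346, valid modulo lcm(40, 18) = 360: x ≡ 346 (mod 360).
Verify: 346 mod 8 = 2, 346 mod 20 = 6, 346 mod 18 = 4.

x ≡ 346 (mod 360).


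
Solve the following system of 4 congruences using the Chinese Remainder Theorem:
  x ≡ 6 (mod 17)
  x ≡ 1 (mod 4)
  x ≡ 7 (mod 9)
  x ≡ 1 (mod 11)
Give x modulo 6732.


Product of moduli M = 17 · 4 · 9 · 11 = 6732.
Merge one congruence at a time:
  Start: x ≡ 6 (mod 17).
  Combine with x ≡ 1 (mod 4); new modulus lcm = 68.
    Write x = 6 + 17·t and substitute into x ≡ 1 (mod 4): 17·t ≡ 1 − 6 = -5 (mod 4).
    Reduce coefficients mod 4: 1·t ≡ 3 (mod 4).
    So t ≡ 3 (mod 4).
    Then x = 6 + 17·3 = 57, valid modulo lcm(17, 4) = 68: x ≡ 57 (mod 68).
  Combine with x ≡ 7 (mod 9); new modulus lcm = 612.
    Write x = 57 + 68·t and substitute into x ≡ 7 (mod 9): 68·t ≡ 7 − 57 = -50 (mod 9).
    Reduce coefficients mod 9: 5·t ≡ 4 (mod 9).
    The inverse of 5 mod 9 is 2 (since 5·2 = 10 = 1·9 + 1), so t ≡ 2·4 = 8 ≡ 8 (mod 9).
    Then x = 57 + 68·8 = 601, valid modulo lcm(68, 9) = 612: x ≡ 601 (mod 612).
  Combine with x ≡ 1 (mod 11); new modulus lcm = 6732.
    Write x = 601 + 612·t and substitute into x ≡ 1 (mod 11): 612·t ≡ 1 − 601 = -600 (mod 11).
    Reduce coefficients mod 11: 7·t ≡ 5 (mod 11).
    The inverse of 7 mod 11 is 8 (since 7·8 = 56 = 5·11 + 1), so t ≡ 8·5 = 40 ≡ 7 (mod 11).
    Then x = 601 + 612·7 = 4885, valid modulo lcm(612, 11) = 6732: x ≡ 4885 (mod 6732).
Verify against each original: 4885 mod 17 = 6, 4885 mod 4 = 1, 4885 mod 9 = 7, 4885 mod 11 = 1.

x ≡ 4885 (mod 6732).


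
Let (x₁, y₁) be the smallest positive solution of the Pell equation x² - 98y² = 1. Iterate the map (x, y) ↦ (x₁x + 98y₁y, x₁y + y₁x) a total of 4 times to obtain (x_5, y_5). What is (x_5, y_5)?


Step 1: Find the fundamental solution (x₁, y₁) of x² - 98y² = 1.
  Expand √98 as a continued fraction. a₀ = ⌊√98⌋ = 9; iterate m_{k+1} = d_k·a_k − m_k, d_{k+1} = (98 − m_{k+1}²)/d_k, a_{k+1} = ⌊(a₀ + m_{k+1})/d_{k+1}⌋ (starting m₀ = 0, d₀ = 1), with convergents p_k = a_k·p_{k-1} + p_{k-2}, q_k = a_k·q_{k-1} + q_{k-2} (p₋₁ = 1, q₋₁ = 0):
  k = 0: a₀ = 9; p₀/q₀ = 9/1; p₀² − 98·q₀² = 81 − 98 = -17.
  k = 1: m = 9, d = 17, a = ⌊(9 + 9)/17⌋ = 1; p/q = (1·9 + 1)/(1·1 + 0) = 10/1; p² − 98·q² = 100 − 98 = 2.
  k = 2: m = 8, d = 2, a = ⌊(9 + 8)/2⌋ = 8; p/q = (8·10 + 9)/(8·1 + 1) = 89/9; p² − 98·q² = 7921 − 7938 = -17.
  k = 3: m = 8, d = 17, a = ⌊(9 + 8)/17⌋ = 1; p/q = (1·89 + 10)/(1·9 + 1) = 99/10; p² − 98·q² = 9801 − 9800 = 1.
  The first convergent with p² − 98·q² = 1 gives the fundamental solution (x₁, y₁) = (99, 10).
Step 2: Apply the recurrence (x_{n+1}, y_{n+1}) = (x₁x_n + 98y₁y_n, x₁y_n + y₁x_n) repeatedly.
  From (x_1, y_1) = (99, 10): x_2 = 99·99 + 98·10·10 = 19601; y_2 = 99·10 + 10·99 = 1980.
  From (x_2, y_2) = (19601, 1980): x_3 = 99·19601 + 98·10·1980 = 3880899; y_3 = 99·1980 + 10·19601 = 392030.
  From (x_3, y_3) = (3880899, 392030): x_4 = 99·3880899 + 98·10·392030 = 768398401; y_4 = 99·392030 + 10·3880899 = 77619960.
  From (x_4, y_4) = (768398401, 77619960): x_5 = 99·768398401 + 98·10·77619960 = 152139002499; y_5 = 99·77619960 + 10·768398401 = 15368360050.
Step 3: Verify x_5² - 98·y_5² = 23146276081390728245001 - 23146276081390728245000 = 1 (should be 1). ✓

(x_1, y_1) = (99, 10); (x_5, y_5) = (152139002499, 15368360050).


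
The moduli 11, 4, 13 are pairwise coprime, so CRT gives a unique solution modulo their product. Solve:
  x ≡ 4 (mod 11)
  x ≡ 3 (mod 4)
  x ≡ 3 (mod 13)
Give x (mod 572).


Moduli 11, 4, 13 are pairwise coprime; by CRT there is a unique solution modulo M = 11 · 4 · 13 = 572.
Solve pairwise, accumulating the modulus:
  Start with x ≡ 4 (mod 11).
  Combine with x ≡ 3 (mod 4): since gcd(11, 4) = 1, we get a unique residue mod 44.
    Write x = 4 + 11·t and substitute into x ≡ 3 (mod 4): 11·t ≡ 3 − 4 = -1 (mod 4).
    Reduce coefficients mod 4: 3·t ≡ 3 (mod 4).
    The inverse of 3 mod 4 is 3 (since 3·3 = 9 = 2·4 + 1), so t ≡ 3·3 = 9 ≡ 1 (mod 4).
    Then x = 4 + 11·1 = 15, valid modulo lcm(11, 4) = 44: x ≡ 15 (mod 44).
  Combine with x ≡ 3 (mod 13): since gcd(44, 13) = 1, we get a unique residue mod 572.
    Write x = 15 + 44·t and substitute into x ≡ 3 (mod 13): 44·t ≡ 3 − 15 = -12 (mod 13).
    Reduce coefficients mod 13: 5·t ≡ 1 (mod 13).
    The inverse of 5 mod 13 is 8 (since 5·8 = 40 = 3·13 + 1), so t ≡ 8·1 = 8 ≡ 8 (mod 13).
    Then x = 15 + 44·8 = 367, valid modulo lcm(44, 13) = 572: x ≡ 367 (mod 572).
Verify: 367 mod 11 = 4 ✓, 367 mod 4 = 3 ✓, 367 mod 13 = 3 ✓.

x ≡ 367 (mod 572).


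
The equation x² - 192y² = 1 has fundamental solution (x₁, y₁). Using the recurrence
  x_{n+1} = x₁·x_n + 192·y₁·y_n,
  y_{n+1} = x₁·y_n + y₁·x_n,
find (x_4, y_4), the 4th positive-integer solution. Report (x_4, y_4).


Step 1: Find the fundamental solution (x₁, y₁) of x² - 192y² = 1.
  Expand √192 as a continued fraction. a₀ = ⌊√192⌋ = 13; iterate m_{k+1} = d_k·a_k − m_k, d_{k+1} = (192 − m_{k+1}²)/d_k, a_{k+1} = ⌊(a₀ + m_{k+1})/d_{k+1}⌋ (starting m₀ = 0, d₀ = 1), with convergents p_k = a_k·p_{k-1} + p_{k-2}, q_k = a_k·q_{k-1} + q_{k-2} (p₋₁ = 1, q₋₁ = 0):
  k = 0: a₀ = 13; p₀/q₀ = 13/1; p₀² − 192·q₀² = 169 − 192 = -23.
  k = 1: m = 13, d = 23, a = ⌊(13 + 13)/23⌋ = 1; p/q = (1·13 + 1)/(1·1 + 0) = 14/1; p² − 192·q² = 196 − 192 = 4.
  k = 2: m = 10, d = 4, a = ⌊(13 + 10)/4⌋ = 5; p/q = (5·14 + 13)/(5·1 + 1) = 83/6; p² − 192·q² = 6889 − 6912 = -23.
  k = 3: m = 10, d = 23, a = ⌊(13 + 10)/23⌋ = 1; p/q = (1·83 + 14)/(1·6 + 1) = 97/7; p² − 192·q² = 9409 − 9408 = 1.
  The first convergent with p² − 192·q² = 1 gives the fundamental solution (x₁, y₁) = (97, 7).
Step 2: Apply the recurrence (x_{n+1}, y_{n+1}) = (x₁x_n + 192y₁y_n, x₁y_n + y₁x_n) repeatedly.
  From (x_1, y_1) = (97, 7): x_2 = 97·97 + 192·7·7 = 18817; y_2 = 97·7 + 7·97 = 1358.
  From (x_2, y_2) = (18817, 1358): x_3 = 97·18817 + 192·7·1358 = 3650401; y_3 = 97·1358 + 7·18817 = 263445.
  From (x_3, y_3) = (3650401, 263445): x_4 = 97·3650401 + 192·7·263445 = 708158977; y_4 = 97·263445 + 7·3650401 = 51106972.
Step 3: Verify x_4² - 192·y_4² = 501489136705686529 - 501489136705686528 = 1 (should be 1). ✓

(x_1, y_1) = (97, 7); (x_4, y_4) = (708158977, 51106972).


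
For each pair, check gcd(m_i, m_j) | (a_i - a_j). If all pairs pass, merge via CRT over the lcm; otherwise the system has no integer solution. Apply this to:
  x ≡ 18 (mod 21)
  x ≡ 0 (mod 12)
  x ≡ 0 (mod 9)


Moduli 21, 12, 9 are not pairwise coprime, so CRT works modulo lcm(m_i) when all pairwise compatibility conditions hold.
Pairwise compatibility: gcd(m_i, m_j) must divide a_i - a_j for every pair.
Merge one congruence at a time:
  Start: x ≡ 18 (mod 21).
  Combine with x ≡ 0 (mod 12): gcd(21, 12) = 3; 0 - 18 = -18, which IS divisible by 3, so compatible.
    Write x = 18 + 21·t and substitute into x ≡ 0 (mod 12): 21·t ≡ 0 − 18 = -18 (mod 12).
    Divide the congruence (and modulus) by g = 3: 7·t ≡ -6 (mod 4).
    Reduce coefficients mod 4: 3·t ≡ 2 (mod 4).
    The inverse of 3 mod 4 is 3 (since 3·3 = 9 = 2·4 + 1), so t ≡ 3·2 = 6 ≡ 2 (mod 4).
    Then x = 18 + 21·2 = 60, valid modulo lcm(21, 12) = 84: x ≡ 60 (mod 84).
  Combine with x ≡ 0 (mod 9): gcd(84, 9) = 3; 0 - 60 = -60, which IS divisible by 3, so compatible.
    Write x = 60 + 84·t and substitute into x ≡ 0 (mod 9): 84·t ≡ 0 − 60 = -60 (mod 9).
    Divide the congruence (and modulus) by g = 3: 28·t ≡ -20 (mod 3).
    Reduce coefficients mod 3: 1·t ≡ 1 (mod 3).
    So t ≡ 1 (mod 3).
    Then x = 60 + 84·1 = 144, valid modulo lcm(84, 9) = 252: x ≡ 144 (mod 252).
Verify: 144 mod 21 = 18, 144 mod 12 = 0, 144 mod 9 = 0.

x ≡ 144 (mod 252).


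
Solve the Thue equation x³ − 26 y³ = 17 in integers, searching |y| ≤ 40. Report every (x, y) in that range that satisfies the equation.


The equation is x³ - 26y³ = 17. For fixed y, x³ = 26·y³ + 17, so a solution requires the RHS to be a perfect cube.
Strategy: iterate y from -40 to 40, compute RHS = 26·y³ + 17, and check whether it is a (positive or negative) perfect cube.
Check small values of y:
  y = 0: RHS = 17 is not a perfect cube.
  y = 1: RHS = 43 is not a perfect cube.
  y = -1: RHS = -9 is not a perfect cube.
  y = 2: RHS = 225 is not a perfect cube.
  y = -2: RHS = -191 is not a perfect cube.
  y = 3: RHS = 719 is not a perfect cube.
  y = -3: RHS = -685 is not a perfect cube.
Continuing the search up to |y| = 40 finds no solutions either.
No (x, y) in the scanned range satisfies the equation.

No integer solutions with |y| ≤ 40.


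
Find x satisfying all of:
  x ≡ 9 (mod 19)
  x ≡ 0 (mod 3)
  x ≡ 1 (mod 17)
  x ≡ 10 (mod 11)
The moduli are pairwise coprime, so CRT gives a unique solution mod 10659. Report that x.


Product of moduli M = 19 · 3 · 17 · 11 = 10659.
Merge one congruence at a time:
  Start: x ≡ 9 (mod 19).
  Combine with x ≡ 0 (mod 3); new modulus lcm = 57.
    Write x = 9 + 19·t and substitute into x ≡ 0 (mod 3): 19·t ≡ 0 − 9 = -9 (mod 3).
    Reduce coefficients mod 3: 1·t ≡ 0 (mod 3).
    So t ≡ 0 (mod 3).
    Then x = 9 + 19·0 = 9, valid modulo lcm(19, 3) = 57: x ≡ 9 (mod 57).
  Combine with x ≡ 1 (mod 17); new modulus lcm = 969.
    Write x = 9 + 57·t and substitute into x ≡ 1 (mod 17): 57·t ≡ 1 − 9 = -8 (mod 17).
    Reduce coefficients mod 17: 6·t ≡ 9 (mod 17).
    The inverse of 6 mod 17 is 3 (since 6·3 = 18 = 1·17 + 1), so t ≡ 3·9 = 27 ≡ 10 (mod 17).
    Then x = 9 + 57·10 = 579, valid modulo lcm(57, 17) = 969: x ≡ 579 (mod 969).
  Combine with x ≡ 10 (mod 11); new modulus lcm = 10659.
    Write x = 579 + 969·t and substitute into x ≡ 10 (mod 11): 969·t ≡ 10 − 579 = -569 (mod 11).
    Reduce coefficients mod 11: 1·t ≡ 3 (mod 11).
    So t ≡ 3 (mod 11).
    Then x = 579 + 969·3 = 3486, valid modulo lcm(969, 11) = 10659: x ≡ 3486 (mod 10659).
Verify against each original: 3486 mod 19 = 9, 3486 mod 3 = 0, 3486 mod 17 = 1, 3486 mod 11 = 10.

x ≡ 3486 (mod 10659).


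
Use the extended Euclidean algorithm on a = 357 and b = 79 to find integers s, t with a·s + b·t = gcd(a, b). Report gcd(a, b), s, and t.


Euclidean algorithm on (357, 79) — divide until remainder is 0:
  357 = 4 · 79 + 41
  79 = 1 · 41 + 38
  41 = 1 · 38 + 3
  38 = 12 · 3 + 2
  3 = 1 · 2 + 1
  2 = 2 · 1 + 0
gcd(357, 79) = 1.
Track Bezout coefficients alongside the remainders: start with r₀ = 357 = a·1 + b·0 (s = 1, t = 0) and r₁ = 79 = a·0 + b·1 (s = 0, t = 1); each new remainder r_{k+1} = r_{k-1} − q_k·r_k inherits s_{k+1} = s_{k-1} − q_k·s_k, t_{k+1} = t_{k-1} − q_k·t_k, so r_k = a·s_k + b·t_k at every step:
  q = 4: r = 41, s = 1 − 4·0 = 1, t = 0 − 4·1 = -4  (check: 357·1 + 79·(-4) = 41)
  q = 1: r = 38, s = 0 − 1·1 = -1, t = 1 − 1·(-4) = 5  (check: 357·(-1) + 79·5 = 38)
  q = 1: r = 3, s = 1 − 1·(-1) = 2, t = -4 − 1·5 = -9  (check: 357·2 + 79·(-9) = 3)
  q = 12: r = 2, s = -1 − 12·2 = -25, t = 5 − 12·(-9) = 113  (check: 357·(-25) + 79·113 = 2)
  q = 1: r = 1, s = 2 − 1·(-25) = 27, t = -9 − 1·113 = -122  (check: 357·27 + 79·(-122) = 1)
The row with r = 1 (the gcd) gives the Bezout coefficients s = 27, t = -122.
Result: 357 · (27) + 79 · (-122) = 1.

gcd(357, 79) = 1; s = 27, t = -122 (check: 357·27 + 79·(-122) = 1).
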